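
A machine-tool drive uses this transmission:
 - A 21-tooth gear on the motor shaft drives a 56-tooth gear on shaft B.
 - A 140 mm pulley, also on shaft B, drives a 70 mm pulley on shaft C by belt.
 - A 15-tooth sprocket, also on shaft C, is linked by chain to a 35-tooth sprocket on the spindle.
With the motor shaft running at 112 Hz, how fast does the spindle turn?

36 Hz

the motor shaft → shaft B (gear mesh, 56/21): 112 ÷ 2.6667 = 42 Hz
shaft B → shaft C (belt, 70/140): 42 ÷ 0.5 = 84 Hz
shaft C → the spindle (chain, 35/15): 84 ÷ 2.3333 = 36 Hz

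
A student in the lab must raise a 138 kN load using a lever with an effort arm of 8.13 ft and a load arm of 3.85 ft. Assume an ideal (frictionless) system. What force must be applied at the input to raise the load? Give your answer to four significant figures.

65.35 kN

Lever MA = effort arm / load arm = 8.13/3.85 = 2.1117.
Effort = load / MA = 138 / 2.1117 = 65.351 kN.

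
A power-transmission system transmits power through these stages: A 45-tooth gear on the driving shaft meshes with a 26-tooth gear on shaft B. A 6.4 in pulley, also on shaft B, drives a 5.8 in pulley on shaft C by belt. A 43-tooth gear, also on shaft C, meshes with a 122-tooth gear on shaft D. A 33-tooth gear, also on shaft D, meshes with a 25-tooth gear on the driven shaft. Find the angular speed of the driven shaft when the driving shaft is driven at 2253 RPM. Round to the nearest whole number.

the driving shaft → shaft B (gear mesh, 26/45): 2253 ÷ 0.57778 = 3899.4 RPM
shaft B → shaft C (belt, 5.8/6.4): 3899.4 ÷ 0.90625 = 4302.8 RPM
shaft C → shaft D (gear mesh, 122/43): 4302.8 ÷ 2.8372 = 1516.6 RPM
shaft D → the driven shaft (gear mesh, 25/33): 1516.6 ÷ 0.75758 = 2001.9 RPM

2002 RPM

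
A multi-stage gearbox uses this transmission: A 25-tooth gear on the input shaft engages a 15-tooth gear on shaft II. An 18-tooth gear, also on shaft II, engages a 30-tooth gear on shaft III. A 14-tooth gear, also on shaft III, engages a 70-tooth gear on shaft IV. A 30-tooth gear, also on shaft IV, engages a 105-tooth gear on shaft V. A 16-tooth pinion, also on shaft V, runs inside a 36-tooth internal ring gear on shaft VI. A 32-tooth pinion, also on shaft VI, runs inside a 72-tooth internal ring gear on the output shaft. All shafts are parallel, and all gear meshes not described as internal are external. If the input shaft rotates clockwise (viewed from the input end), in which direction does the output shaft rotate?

the input shaft → shaft II: external mesh, 1 reversal → CCW.
shaft II → shaft III: external mesh, 1 reversal → CW.
shaft III → shaft IV: external mesh, 1 reversal → CCW.
shaft IV → shaft V: external mesh, 1 reversal → CW.
shaft V → shaft VI: internal mesh, same direction → CW.
shaft VI → the output shaft: internal mesh, same direction → CW.
4 reversals in total — an even number — so the output shaft turns the same way as the input shaft.

clockwise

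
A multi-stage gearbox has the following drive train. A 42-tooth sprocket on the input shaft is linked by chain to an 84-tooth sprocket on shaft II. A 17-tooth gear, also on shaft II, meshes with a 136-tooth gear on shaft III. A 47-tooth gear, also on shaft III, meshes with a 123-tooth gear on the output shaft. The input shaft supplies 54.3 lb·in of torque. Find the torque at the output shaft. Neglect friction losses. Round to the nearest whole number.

Chain: ratio = 84/42 = 2; torque at shaft II = 54.3 × 2 = 108.6 lb·in.
Gear mesh: ratio = 136/17 = 8; torque at shaft III = 108.6 × 8 = 868.8 lb·in.
Gear mesh: ratio = 123/47 = 2.617; torque at the output shaft = 868.8 × 2.617 = 2273.7 lb·in.

2274 lb·in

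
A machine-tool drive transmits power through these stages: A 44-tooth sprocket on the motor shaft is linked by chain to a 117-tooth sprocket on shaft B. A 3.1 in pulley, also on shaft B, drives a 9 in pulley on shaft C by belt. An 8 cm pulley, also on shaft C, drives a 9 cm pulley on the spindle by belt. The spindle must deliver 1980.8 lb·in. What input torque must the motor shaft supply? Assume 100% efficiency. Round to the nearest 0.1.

228.1 lb·in

Overall ratio R = 2.6591 × 2.9032 × 1.125 = 8.6849.
Input torque = output torque / R = 1980.8 / 8.6849 = 228.07 lb·in.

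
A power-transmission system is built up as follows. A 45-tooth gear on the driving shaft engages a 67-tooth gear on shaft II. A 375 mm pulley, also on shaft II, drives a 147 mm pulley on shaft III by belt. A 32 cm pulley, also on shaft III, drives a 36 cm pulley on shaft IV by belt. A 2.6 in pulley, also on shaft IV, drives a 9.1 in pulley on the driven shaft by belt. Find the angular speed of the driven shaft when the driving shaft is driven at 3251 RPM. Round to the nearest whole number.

gear mesh 67/45 = 1.4889 → 3251/1.4889 = 2183.5 RPM
belt 147/375 = 0.392 → 2183.5/0.392 = 5570.2 RPM
belt 36/32 = 1.125 → 5570.2/1.125 = 4951.3 RPM
belt 9.1/2.6 = 3.5 → 4951.3/3.5 = 1414.6 RPM

1415 RPM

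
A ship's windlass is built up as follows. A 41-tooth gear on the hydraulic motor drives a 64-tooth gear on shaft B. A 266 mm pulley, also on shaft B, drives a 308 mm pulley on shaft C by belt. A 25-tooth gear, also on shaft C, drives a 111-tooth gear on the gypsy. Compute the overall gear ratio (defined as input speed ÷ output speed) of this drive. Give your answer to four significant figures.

Each stage contributes driven/driver: gear mesh 64/41 = 1.561, belt 308/266 = 1.1579, gear mesh 111/25 = 4.44.
Overall: 1.561 × 1.1579 × 4.44 = 8.0251.

8.025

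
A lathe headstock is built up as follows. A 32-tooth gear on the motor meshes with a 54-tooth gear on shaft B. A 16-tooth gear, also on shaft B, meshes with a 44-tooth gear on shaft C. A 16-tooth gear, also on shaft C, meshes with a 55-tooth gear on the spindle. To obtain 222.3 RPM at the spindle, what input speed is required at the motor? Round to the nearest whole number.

3546 RPM

Overall ratio R = 1.6875 × 2.75 × 3.4375 = 15.952.
Required input speed = output speed × R = 222.3 × 15.952 = 3546.2 RPM.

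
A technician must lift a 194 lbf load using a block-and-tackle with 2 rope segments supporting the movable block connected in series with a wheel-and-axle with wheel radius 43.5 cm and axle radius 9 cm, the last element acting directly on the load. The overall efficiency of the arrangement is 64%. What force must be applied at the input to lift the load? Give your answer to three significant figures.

Block-and-tackle MA = number of supporting rope parts = 2.
Wheel-and-axle MA = R/r = 43.5/9 = 4.8333.
Combined ideal MA = 2 × 4.8333 = 9.6667.
Actual MA = 9.6667 × 0.64 = 6.1867.
Effort = load / actual MA = 194 / 6.1867 = 31.358 lbf.

31.4 lbf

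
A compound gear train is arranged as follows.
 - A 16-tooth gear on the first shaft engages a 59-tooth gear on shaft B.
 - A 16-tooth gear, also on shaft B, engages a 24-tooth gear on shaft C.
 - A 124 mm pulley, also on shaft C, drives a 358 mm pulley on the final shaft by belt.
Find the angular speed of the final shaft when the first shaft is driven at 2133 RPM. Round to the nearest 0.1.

the first shaft → shaft B (gear mesh, 59/16): 2133 ÷ 3.6875 = 578.44 RPM
shaft B → shaft C (gear mesh, 24/16): 578.44 ÷ 1.5 = 385.63 RPM
shaft C → the final shaft (belt, 358/124): 385.63 ÷ 2.8871 = 133.57 RPM

133.6 RPM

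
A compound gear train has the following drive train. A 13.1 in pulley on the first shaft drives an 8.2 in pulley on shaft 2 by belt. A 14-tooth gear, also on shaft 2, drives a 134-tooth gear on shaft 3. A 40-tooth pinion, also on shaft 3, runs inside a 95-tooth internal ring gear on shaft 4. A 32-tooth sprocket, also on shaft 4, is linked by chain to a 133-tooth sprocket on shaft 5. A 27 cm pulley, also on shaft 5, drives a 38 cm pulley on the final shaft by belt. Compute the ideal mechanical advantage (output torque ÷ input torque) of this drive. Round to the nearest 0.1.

83.2

Each stage contributes driven/driver: belt 8.2/13.1 = 0.62595, gear mesh 134/14 = 9.5714, internal gear 95/40 = 2.375, chain 133/32 = 4.1562, belt 38/27 = 1.4074.
Overall: 0.62595 × 9.5714 × 2.375 × 4.1562 × 1.4074 = 83.235.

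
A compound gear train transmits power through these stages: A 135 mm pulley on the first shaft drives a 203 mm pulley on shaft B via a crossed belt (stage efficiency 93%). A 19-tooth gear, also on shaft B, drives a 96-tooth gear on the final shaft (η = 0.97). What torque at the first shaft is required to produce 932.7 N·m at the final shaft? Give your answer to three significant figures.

136 N·m

Overall ratio R = 1.5037 × 5.0526 = 7.5977; overall efficiency η = 0.93 × 0.97 = 0.9021.
Input torque = output torque / (R × η) = 932.7 / (7.5977 × 0.9021) = 136.08 N·m.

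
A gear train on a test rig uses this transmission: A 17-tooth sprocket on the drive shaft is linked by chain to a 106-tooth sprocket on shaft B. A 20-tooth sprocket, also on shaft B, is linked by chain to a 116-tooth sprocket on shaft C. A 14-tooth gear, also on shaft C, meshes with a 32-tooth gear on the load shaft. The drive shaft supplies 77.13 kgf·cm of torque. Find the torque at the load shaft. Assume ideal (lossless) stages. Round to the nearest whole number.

6376 kgf·cm

chain 106/17 = 6.2353 → τ = 77.13·6.2353 = 480.93 kgf·cm
chain 116/20 = 5.8 → τ = 480.93·5.8 = 2789.4 kgf·cm
gear mesh 32/14 = 2.2857 → τ = 2789.4·2.2857 = 6375.7 kgf·cm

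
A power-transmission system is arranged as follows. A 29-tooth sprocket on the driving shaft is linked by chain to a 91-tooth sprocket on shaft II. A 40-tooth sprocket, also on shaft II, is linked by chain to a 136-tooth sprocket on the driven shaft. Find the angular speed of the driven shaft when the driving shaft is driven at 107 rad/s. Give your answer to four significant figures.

10.03 rad/s

chain 91/29 = 3.1379 → 107/3.1379 = 34.099 rad/s
chain 136/40 = 3.4 → 34.099/3.4 = 10.029 rad/s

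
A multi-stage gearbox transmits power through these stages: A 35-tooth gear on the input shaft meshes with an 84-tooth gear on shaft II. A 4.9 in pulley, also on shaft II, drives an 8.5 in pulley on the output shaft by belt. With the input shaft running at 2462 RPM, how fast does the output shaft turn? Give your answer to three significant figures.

gear mesh 84/35 = 2.4 → 2462/2.4 = 1025.8 RPM
belt 8.5/4.9 = 1.7347 → 1025.8/1.7347 = 591.36 RPM

591 RPM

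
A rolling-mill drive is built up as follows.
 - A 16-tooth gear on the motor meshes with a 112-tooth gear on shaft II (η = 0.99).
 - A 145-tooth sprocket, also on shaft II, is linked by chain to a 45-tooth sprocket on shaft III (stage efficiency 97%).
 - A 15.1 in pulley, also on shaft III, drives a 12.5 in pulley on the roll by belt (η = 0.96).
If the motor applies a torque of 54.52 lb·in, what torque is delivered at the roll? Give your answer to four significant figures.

gear mesh 112/16 = 7 → τ = 54.52·7·0.99 = 377.82 lb·in
chain 45/145 = 0.31034 → τ = 377.82·0.31034·0.97 = 113.74 lb·in
belt 12.5/15.1 = 0.82781 → τ = 113.74·0.82781·0.96 = 90.388 lb·in

90.39 lb·in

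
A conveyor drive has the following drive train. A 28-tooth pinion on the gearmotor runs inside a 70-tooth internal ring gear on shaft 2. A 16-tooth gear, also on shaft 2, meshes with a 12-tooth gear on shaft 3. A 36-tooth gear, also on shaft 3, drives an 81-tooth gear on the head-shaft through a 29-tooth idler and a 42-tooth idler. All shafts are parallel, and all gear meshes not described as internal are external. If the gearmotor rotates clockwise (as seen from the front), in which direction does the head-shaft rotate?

clockwise

the gearmotor → shaft 2: internal mesh, same direction → CW.
shaft 2 → shaft 3: external mesh, 1 reversal → CCW.
shaft 3 → the head-shaft: driver → idler → idler → driven is 3 external meshes, 3 reversals → CW.
4 reversals in total — an even number — so the head-shaft turns the same way as the gearmotor.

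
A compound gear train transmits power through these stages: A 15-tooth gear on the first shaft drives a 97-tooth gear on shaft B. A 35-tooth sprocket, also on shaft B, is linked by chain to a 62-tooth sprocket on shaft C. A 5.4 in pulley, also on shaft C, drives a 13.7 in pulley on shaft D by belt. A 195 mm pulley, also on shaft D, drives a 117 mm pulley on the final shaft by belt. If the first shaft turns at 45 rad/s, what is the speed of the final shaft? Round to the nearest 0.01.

Gear mesh: ratio = 97/15 = 6.4667, so shaft B turns at 45 / 6.4667 = 6.9588 rad/s.
Chain: ratio = 62/35 = 1.7714, so shaft C turns at 6.9588 / 1.7714 = 3.9283 rad/s.
Belt: ratio = 13.7/5.4 = 2.537, so shaft D turns at 3.9283 / 2.537 = 1.5484 rad/s.
Belt: ratio = 117/195 = 0.6, so the final shaft turns at 1.5484 / 0.6 = 2.5807 rad/s.

2.58 rad/s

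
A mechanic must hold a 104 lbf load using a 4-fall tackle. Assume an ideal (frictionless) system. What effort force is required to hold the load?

26 lbf

Block-and-tackle MA = number of supporting rope parts = 4.
Effort = load / MA = 104 / 4 = 26 lbf.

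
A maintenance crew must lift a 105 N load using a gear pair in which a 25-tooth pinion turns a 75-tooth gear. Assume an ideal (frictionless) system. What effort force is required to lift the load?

35 N

Gear pair MA = 75/25 = 3.
Effort = load / MA = 105 / 3 = 35 N.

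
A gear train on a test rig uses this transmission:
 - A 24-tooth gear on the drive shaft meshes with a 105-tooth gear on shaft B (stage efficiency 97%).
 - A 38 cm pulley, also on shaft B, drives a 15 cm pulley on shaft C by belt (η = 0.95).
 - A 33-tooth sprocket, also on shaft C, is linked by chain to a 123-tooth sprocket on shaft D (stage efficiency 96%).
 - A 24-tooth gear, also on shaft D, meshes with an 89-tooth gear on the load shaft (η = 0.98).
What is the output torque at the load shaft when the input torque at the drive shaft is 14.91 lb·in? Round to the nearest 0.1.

After the gear mesh (105/24): 14.91 × 4.375 × 0.97 = 63.274 lb·in
After the belt (15/38): 63.274 × 0.39474 × 0.95 = 23.728 lb·in
After the chain (123/33): 23.728 × 3.7273 × 0.96 = 84.903 lb·in
After the gear mesh (89/24): 84.903 × 3.7083 × 0.98 = 308.55 lb·in

308.6 lb·in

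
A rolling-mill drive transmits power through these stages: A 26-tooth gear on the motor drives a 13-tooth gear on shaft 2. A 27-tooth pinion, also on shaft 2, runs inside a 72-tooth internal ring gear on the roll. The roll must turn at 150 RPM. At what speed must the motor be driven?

200 RPM

Overall ratio R = 0.5 × 2.6667 = 1.3333.
Required input speed = output speed × R = 150 × 1.3333 = 200 RPM.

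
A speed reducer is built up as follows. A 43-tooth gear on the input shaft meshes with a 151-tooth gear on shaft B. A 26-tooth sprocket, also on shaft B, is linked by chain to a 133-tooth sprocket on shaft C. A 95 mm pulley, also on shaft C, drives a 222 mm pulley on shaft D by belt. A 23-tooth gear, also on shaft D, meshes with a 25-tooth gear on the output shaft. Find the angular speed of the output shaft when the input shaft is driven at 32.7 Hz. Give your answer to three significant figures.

0.717 Hz

gear mesh 151/43 = 3.5116 → 32.7/3.5116 = 9.3119 Hz
chain 133/26 = 5.1154 → 9.3119/5.1154 = 1.8204 Hz
belt 222/95 = 2.3368 → 1.8204/2.3368 = 0.77899 Hz
gear mesh 25/23 = 1.087 → 0.77899/1.087 = 0.71667 Hz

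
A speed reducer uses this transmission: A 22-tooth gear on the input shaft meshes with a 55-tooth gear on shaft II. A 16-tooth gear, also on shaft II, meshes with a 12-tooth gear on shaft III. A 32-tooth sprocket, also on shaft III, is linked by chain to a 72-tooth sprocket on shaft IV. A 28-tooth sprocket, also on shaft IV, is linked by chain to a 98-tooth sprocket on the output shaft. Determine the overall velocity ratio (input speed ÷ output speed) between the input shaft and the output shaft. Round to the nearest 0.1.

14.8

Each stage contributes driven/driver: gear mesh 55/22 = 2.5, gear mesh 12/16 = 0.75, chain 72/32 = 2.25, chain 98/28 = 3.5.
Overall: 2.5 × 0.75 × 2.25 × 3.5 = 14.766.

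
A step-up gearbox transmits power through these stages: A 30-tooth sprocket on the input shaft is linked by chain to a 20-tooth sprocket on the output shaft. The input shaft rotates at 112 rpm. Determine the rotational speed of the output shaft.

168 rpm

Chain: ratio = 20/30 = 0.66667, so the output shaft turns at 112 / 0.66667 = 168 rpm.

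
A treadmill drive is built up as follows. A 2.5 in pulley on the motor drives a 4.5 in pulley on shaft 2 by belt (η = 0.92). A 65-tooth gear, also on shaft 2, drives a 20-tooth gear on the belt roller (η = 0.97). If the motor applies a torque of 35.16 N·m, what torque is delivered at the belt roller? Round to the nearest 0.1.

After the belt (4.5/2.5): 35.16 × 1.8 × 0.92 = 58.225 N·m
After the gear mesh (20/65): 58.225 × 0.30769 × 0.97 = 17.378 N·m

17.4 N·m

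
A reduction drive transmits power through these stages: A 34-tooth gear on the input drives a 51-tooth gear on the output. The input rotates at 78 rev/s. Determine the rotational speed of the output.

gear mesh 51/34 = 1.5 → 78/1.5 = 52 rev/s

52 rev/s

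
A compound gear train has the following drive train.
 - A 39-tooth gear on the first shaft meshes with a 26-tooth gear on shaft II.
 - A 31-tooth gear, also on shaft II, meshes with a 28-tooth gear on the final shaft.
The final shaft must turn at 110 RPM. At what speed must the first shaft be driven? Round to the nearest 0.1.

66.2 RPM

Overall ratio R = 0.66667 × 0.90323 = 0.60215.
Required input speed = output speed × R = 110 × 0.60215 = 66.237 RPM.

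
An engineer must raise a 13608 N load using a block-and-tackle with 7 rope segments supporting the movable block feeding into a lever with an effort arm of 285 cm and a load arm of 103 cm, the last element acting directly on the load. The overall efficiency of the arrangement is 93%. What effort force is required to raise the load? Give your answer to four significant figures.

755.4 N

Block-and-tackle MA = number of supporting rope parts = 7.
Lever MA = effort arm / load arm = 285/103 = 2.767.
Combined ideal MA = 7 × 2.767 = 19.369.
Actual MA = 19.369 × 0.93 = 18.013.
Effort = load / actual MA = 13608 / 18.013 = 755.45 N.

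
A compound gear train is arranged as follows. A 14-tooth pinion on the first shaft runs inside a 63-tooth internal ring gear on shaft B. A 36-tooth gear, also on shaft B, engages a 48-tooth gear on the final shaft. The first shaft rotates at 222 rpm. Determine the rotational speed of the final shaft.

37 rpm

Internal gear: ratio = 63/14 = 4.5, so shaft B turns at 222 / 4.5 = 49.333 rpm.
Gear mesh: ratio = 48/36 = 1.3333, so the final shaft turns at 49.333 / 1.3333 = 37 rpm.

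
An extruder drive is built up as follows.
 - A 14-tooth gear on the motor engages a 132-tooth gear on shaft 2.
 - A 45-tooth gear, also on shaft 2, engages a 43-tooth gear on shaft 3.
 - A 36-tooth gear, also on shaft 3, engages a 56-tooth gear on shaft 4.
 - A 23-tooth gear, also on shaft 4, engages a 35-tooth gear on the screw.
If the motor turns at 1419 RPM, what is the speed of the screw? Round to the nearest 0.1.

66.5 RPM

gear mesh 132/14 = 9.4286 → 1419/9.4286 = 150.5 RPM
gear mesh 43/45 = 0.95556 → 150.5/0.95556 = 157.5 RPM
gear mesh 56/36 = 1.5556 → 157.5/1.5556 = 101.25 RPM
gear mesh 35/23 = 1.5217 → 101.25/1.5217 = 66.536 RPM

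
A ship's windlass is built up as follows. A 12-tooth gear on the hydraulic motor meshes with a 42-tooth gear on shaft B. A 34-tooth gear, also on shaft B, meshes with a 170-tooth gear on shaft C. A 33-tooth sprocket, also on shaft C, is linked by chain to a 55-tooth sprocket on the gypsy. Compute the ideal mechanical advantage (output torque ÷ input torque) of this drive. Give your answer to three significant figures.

29.2

Each stage contributes driven/driver: gear mesh 42/12 = 3.5, gear mesh 170/34 = 5, chain 55/33 = 1.6667.
Overall: 3.5 × 5 × 1.6667 = 29.167.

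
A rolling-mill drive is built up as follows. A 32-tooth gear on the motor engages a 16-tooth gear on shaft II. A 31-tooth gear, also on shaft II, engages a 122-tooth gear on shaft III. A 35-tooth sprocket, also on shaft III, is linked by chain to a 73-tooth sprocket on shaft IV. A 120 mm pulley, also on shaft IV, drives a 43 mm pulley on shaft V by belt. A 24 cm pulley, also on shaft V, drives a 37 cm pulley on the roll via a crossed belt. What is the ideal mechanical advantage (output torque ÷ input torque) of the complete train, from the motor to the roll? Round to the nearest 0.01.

Each stage contributes driven/driver: gear mesh 16/32 = 0.5, gear mesh 122/31 = 3.9355, chain 73/35 = 2.0857, belt 43/120 = 0.35833, belt 37/24 = 1.5417.
Overall: 0.5 × 3.9355 × 2.0857 × 0.35833 × 1.5417 = 2.2673.

2.27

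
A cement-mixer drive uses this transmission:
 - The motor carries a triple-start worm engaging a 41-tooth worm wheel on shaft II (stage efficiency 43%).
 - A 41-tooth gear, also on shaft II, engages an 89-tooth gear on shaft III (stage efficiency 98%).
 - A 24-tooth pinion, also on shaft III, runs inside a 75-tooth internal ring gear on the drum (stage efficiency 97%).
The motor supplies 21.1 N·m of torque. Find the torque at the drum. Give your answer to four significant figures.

Worm: ratio = 41/3 = 13.667; torque at shaft II = 21.1 × 13.667 × 0.43 = 124 N·m.
Gear mesh: ratio = 89/41 = 2.1707; torque at shaft III = 124 × 2.1707 × 0.98 = 263.78 N·m.
Internal gear: ratio = 75/24 = 3.125; torque at the drum = 263.78 × 3.125 × 0.97 = 799.59 N·m.

799.6 N·m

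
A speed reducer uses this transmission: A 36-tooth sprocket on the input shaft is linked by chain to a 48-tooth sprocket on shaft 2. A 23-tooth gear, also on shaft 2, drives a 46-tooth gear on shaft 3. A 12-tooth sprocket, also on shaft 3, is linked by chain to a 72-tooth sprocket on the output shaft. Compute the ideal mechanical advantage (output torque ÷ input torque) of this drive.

Each stage contributes driven/driver: chain 48/36 = 1.3333, gear mesh 46/23 = 2, chain 72/12 = 6.
Overall: 1.3333 × 2 × 6 = 16.

16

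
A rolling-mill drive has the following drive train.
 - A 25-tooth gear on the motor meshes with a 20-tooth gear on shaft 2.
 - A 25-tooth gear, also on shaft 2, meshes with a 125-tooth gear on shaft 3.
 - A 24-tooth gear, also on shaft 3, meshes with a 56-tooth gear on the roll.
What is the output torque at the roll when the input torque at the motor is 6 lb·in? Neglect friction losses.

Gear mesh: ratio = 20/25 = 0.8; torque at shaft 2 = 6 × 0.8 = 4.8 lb·in.
Gear mesh: ratio = 125/25 = 5; torque at shaft 3 = 4.8 × 5 = 24 lb·in.
Gear mesh: ratio = 56/24 = 2.3333; torque at the roll = 24 × 2.3333 = 56 lb·in.

56 lb·in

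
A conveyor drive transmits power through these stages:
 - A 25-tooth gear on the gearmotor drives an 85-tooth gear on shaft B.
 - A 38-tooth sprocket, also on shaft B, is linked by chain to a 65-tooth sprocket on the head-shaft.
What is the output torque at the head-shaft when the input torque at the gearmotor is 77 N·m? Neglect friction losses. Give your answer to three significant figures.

After the gear mesh (85/25): 77 × 3.4 = 261.8 N·m
After the chain (65/38): 261.8 × 1.7105 = 447.82 N·m

448 N·m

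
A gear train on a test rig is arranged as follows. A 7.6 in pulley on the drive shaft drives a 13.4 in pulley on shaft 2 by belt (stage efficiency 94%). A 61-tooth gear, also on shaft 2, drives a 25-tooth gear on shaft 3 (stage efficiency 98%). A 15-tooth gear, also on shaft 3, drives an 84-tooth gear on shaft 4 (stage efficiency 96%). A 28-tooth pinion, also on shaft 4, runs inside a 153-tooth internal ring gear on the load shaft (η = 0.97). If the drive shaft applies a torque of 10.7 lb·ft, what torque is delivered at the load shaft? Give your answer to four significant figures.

Belt: ratio = 13.4/7.6 = 1.7632; torque at shaft 2 = 10.7 × 1.7632 × 0.94 = 17.734 lb·ft.
Gear mesh: ratio = 25/61 = 0.40984; torque at shaft 3 = 17.734 × 0.40984 × 0.98 = 7.1226 lb·ft.
Gear mesh: ratio = 84/15 = 5.6; torque at shaft 4 = 7.1226 × 5.6 × 0.96 = 38.291 lb·ft.
Internal gear: ratio = 153/28 = 5.4643; torque at the load shaft = 38.291 × 5.4643 × 0.97 = 202.96 lb·ft.

203.0 lb·ft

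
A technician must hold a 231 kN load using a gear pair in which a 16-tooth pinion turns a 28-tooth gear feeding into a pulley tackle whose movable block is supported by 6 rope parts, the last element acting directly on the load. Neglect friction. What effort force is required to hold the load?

22 kN

Gear pair MA = 28/16 = 1.75.
Block-and-tackle MA = number of supporting rope parts = 6.
Combined ideal MA = 1.75 × 6 = 10.5.
Effort = load / MA = 231 / 10.5 = 22 kN.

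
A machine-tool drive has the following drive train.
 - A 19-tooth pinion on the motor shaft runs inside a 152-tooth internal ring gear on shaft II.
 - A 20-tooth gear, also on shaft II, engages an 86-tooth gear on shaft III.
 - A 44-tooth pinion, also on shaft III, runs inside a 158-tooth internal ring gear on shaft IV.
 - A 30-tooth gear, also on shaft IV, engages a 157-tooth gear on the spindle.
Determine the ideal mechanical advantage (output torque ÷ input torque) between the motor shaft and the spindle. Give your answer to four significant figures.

Each stage contributes driven/driver: internal gear 152/19 = 8, gear mesh 86/20 = 4.3, internal gear 158/44 = 3.5909, gear mesh 157/30 = 5.2333.
Overall: 8 × 4.3 × 3.5909 × 5.2333 = 646.46.

646.5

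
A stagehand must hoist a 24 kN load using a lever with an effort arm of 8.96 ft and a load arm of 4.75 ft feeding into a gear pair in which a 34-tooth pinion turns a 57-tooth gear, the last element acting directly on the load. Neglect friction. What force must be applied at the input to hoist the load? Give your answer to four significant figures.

7.589 kN

Lever MA = effort arm / load arm = 8.96/4.75 = 1.8863.
Gear pair MA = 57/34 = 1.6765.
Combined ideal MA = 1.8863 × 1.6765 = 3.1624.
Effort = load / MA = 24 / 3.1624 = 7.5893 kN.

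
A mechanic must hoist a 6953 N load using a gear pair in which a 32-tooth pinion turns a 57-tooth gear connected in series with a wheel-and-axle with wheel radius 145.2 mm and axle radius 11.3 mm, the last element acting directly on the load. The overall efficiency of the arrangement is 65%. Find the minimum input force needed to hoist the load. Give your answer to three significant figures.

467 N

Gear pair MA = 57/32 = 1.7812.
Wheel-and-axle MA = R/r = 145.2/11.3 = 12.85.
Combined ideal MA = 1.7812 × 12.85 = 22.888.
Actual MA = 22.888 × 0.65 = 14.877.
Effort = load / actual MA = 6953 / 14.877 = 467.35 N.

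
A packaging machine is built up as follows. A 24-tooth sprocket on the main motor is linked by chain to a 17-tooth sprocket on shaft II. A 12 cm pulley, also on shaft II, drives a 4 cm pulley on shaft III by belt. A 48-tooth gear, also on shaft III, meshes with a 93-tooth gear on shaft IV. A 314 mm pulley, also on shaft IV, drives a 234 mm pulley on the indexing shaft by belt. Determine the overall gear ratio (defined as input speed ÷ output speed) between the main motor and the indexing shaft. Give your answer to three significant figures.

0.341

Each stage contributes driven/driver: chain 17/24 = 0.70833, belt 4/12 = 0.33333, gear mesh 93/48 = 1.9375, belt 234/314 = 0.74522.
Overall: 0.70833 × 0.33333 × 1.9375 × 0.74522 = 0.34091.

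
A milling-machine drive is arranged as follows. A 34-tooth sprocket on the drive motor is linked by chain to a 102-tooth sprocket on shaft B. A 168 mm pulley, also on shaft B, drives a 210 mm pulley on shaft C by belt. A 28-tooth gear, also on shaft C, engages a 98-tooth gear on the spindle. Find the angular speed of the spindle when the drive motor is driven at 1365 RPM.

the drive motor → shaft B (chain, 102/34): 1365 ÷ 3 = 455 RPM
shaft B → shaft C (belt, 210/168): 455 ÷ 1.25 = 364 RPM
shaft C → the spindle (gear mesh, 98/28): 364 ÷ 3.5 = 104 RPM

104 RPM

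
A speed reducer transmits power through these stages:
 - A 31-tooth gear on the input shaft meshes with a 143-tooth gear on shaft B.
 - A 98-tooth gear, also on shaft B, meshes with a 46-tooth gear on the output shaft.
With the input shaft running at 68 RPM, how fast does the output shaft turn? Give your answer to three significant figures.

Gear mesh: ratio = 143/31 = 4.6129, so shaft B turns at 68 / 4.6129 = 14.741 RPM.
Gear mesh: ratio = 46/98 = 0.46939, so the output shaft turns at 14.741 / 0.46939 = 31.405 RPM.

31.4 RPM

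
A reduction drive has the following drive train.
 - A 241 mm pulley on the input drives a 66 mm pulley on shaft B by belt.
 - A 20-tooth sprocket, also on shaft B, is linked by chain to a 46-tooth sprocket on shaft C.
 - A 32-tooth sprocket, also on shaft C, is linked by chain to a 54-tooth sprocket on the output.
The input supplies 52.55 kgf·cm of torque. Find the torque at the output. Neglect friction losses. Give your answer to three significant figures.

Belt: ratio = 66/241 = 0.27386; torque at shaft B = 52.55 × 0.27386 = 14.391 kgf·cm.
Chain: ratio = 46/20 = 2.3; torque at shaft C = 14.391 × 2.3 = 33.1 kgf·cm.
Chain: ratio = 54/32 = 1.6875; torque at the output = 33.1 × 1.6875 = 55.856 kgf·cm.

55.9 kgf·cm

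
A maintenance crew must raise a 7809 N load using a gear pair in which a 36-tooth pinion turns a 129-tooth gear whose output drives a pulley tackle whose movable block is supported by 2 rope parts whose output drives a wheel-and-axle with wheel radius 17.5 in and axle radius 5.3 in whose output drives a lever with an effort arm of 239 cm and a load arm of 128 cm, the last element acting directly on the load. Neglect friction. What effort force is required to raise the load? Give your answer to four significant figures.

176.7 N

Gear pair MA = 129/36 = 3.5833.
Block-and-tackle MA = number of supporting rope parts = 2.
Wheel-and-axle MA = R/r = 17.5/5.3 = 3.3019.
Lever MA = effort arm / load arm = 239/128 = 1.8672.
Combined ideal MA = 3.5833 × 2 × 3.3019 × 1.8672 = 44.184.
Effort = load / MA = 7809 / 44.184 = 176.74 N.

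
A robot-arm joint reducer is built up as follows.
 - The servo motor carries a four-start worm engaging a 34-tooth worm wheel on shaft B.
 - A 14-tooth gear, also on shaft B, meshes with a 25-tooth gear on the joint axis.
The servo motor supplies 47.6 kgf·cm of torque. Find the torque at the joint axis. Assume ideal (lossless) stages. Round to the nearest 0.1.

722.5 kgf·cm

worm 34/4 = 8.5 → τ = 47.6·8.5 = 404.6 kgf·cm
gear mesh 25/14 = 1.7857 → τ = 404.6·1.7857 = 722.5 kgf·cm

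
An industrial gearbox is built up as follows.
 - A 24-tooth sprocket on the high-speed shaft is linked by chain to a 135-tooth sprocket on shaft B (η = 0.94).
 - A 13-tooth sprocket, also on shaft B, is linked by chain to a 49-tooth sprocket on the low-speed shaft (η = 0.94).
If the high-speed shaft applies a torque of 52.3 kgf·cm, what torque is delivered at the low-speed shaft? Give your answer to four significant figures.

After the chain (135/24): 52.3 × 5.625 × 0.94 = 276.54 kgf·cm
After the chain (49/13): 276.54 × 3.7692 × 0.94 = 979.79 kgf·cm

979.8 kgf·cm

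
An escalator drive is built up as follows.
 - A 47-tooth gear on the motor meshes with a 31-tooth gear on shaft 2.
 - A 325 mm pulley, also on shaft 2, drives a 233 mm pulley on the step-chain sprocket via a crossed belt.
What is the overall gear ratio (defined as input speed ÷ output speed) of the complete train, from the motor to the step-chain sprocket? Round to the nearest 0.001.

0.473

Each stage contributes driven/driver: gear mesh 31/47 = 0.65957, belt 233/325 = 0.71692.
Overall: 0.65957 × 0.71692 = 0.47286.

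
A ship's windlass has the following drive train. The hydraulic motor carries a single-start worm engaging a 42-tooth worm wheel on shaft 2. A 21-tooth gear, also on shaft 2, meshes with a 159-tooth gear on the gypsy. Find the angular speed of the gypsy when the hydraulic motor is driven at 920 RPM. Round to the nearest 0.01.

2.89 RPM

Worm: ratio = 42/1 = 42, so shaft 2 turns at 920 / 42 = 21.905 RPM.
Gear mesh: ratio = 159/21 = 7.5714, so the gypsy turns at 21.905 / 7.5714 = 2.8931 RPM.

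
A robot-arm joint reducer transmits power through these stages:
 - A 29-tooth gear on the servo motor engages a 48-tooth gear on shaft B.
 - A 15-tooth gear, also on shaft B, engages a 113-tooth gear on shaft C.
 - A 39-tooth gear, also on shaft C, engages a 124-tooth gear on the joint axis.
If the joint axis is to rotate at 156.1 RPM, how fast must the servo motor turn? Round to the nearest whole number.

6189 RPM

Overall ratio R = 1.6552 × 7.5333 × 3.1795 = 39.645.
Required input speed = output speed × R = 156.1 × 39.645 = 6188.6 RPM.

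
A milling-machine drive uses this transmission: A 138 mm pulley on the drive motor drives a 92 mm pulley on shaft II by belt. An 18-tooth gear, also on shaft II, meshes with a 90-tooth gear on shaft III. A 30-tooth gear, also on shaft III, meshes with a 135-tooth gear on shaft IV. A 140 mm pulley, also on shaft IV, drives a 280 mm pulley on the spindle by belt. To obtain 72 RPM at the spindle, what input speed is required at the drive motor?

2160 RPM

Overall ratio R = 0.66667 × 5 × 4.5 × 2 = 30.
Required input speed = output speed × R = 72 × 30 = 2160 RPM.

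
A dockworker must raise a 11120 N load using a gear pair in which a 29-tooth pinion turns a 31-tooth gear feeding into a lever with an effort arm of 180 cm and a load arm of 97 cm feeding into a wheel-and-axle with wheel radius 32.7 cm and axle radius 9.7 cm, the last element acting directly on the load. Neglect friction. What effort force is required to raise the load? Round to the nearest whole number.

Gear pair MA = 31/29 = 1.069.
Lever MA = effort arm / load arm = 180/97 = 1.8557.
Wheel-and-axle MA = R/r = 32.7/9.7 = 3.3711.
Combined ideal MA = 1.069 × 1.8557 × 3.3711 = 6.6871.
Effort = load / MA = 11120 / 6.6871 = 1662.9 N.

1663 N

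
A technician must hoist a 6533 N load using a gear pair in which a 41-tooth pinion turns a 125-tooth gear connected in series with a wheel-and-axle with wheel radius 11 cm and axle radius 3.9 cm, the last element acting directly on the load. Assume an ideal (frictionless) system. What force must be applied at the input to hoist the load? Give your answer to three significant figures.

Gear pair MA = 125/41 = 3.0488.
Wheel-and-axle MA = R/r = 11/3.9 = 2.8205.
Combined ideal MA = 3.0488 × 2.8205 = 8.5991.
Effort = load / MA = 6533 / 8.5991 = 759.73 N.

760 N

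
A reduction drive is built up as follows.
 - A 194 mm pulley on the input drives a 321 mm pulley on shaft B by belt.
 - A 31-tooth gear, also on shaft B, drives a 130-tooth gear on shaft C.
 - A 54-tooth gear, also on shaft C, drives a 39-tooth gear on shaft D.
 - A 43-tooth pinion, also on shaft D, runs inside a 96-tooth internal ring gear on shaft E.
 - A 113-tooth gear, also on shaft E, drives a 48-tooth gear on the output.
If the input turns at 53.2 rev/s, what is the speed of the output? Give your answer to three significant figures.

belt 321/194 = 1.6546 → 53.2/1.6546 = 32.152 rev/s
gear mesh 130/31 = 4.1935 → 32.152/4.1935 = 7.667 rev/s
gear mesh 39/54 = 0.72222 → 7.667/0.72222 = 10.616 rev/s
internal gear 96/43 = 2.2326 → 10.616/2.2326 = 4.755 rev/s
gear mesh 48/113 = 0.42478 → 4.755/0.42478 = 11.194 rev/s

11.2 rev/s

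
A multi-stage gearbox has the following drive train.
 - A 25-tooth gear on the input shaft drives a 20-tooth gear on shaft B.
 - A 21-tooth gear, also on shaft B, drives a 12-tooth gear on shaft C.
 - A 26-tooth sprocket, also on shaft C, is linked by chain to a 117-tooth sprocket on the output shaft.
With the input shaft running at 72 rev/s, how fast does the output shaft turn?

gear mesh 20/25 = 0.8 → 72/0.8 = 90 rev/s
gear mesh 12/21 = 0.57143 → 90/0.57143 = 157.5 rev/s
chain 117/26 = 4.5 → 157.5/4.5 = 35 rev/s

35 rev/s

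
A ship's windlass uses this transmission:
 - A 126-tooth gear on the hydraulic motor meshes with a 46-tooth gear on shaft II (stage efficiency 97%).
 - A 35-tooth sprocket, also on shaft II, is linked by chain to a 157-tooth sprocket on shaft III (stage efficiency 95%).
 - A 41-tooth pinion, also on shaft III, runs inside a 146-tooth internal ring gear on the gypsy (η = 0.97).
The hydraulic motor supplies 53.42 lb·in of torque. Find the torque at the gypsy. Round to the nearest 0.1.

278.5 lb·in

Gear mesh: ratio = 46/126 = 0.36508; torque at shaft II = 53.42 × 0.36508 × 0.97 = 18.917 lb·in.
Chain: ratio = 157/35 = 4.4857; torque at shaft III = 18.917 × 4.4857 × 0.95 = 80.615 lb·in.
Internal gear: ratio = 146/41 = 3.561; torque at the gypsy = 80.615 × 3.561 × 0.97 = 278.46 lb·in.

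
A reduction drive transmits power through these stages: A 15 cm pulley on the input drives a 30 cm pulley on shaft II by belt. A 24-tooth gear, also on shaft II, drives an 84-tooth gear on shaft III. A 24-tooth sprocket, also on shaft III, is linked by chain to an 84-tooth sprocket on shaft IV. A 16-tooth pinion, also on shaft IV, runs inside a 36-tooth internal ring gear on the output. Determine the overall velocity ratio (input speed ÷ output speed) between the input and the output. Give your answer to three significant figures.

55.1

Each stage contributes driven/driver: belt 30/15 = 2, gear mesh 84/24 = 3.5, chain 84/24 = 3.5, internal gear 36/16 = 2.25.
Overall: 2 × 3.5 × 3.5 × 2.25 = 55.125.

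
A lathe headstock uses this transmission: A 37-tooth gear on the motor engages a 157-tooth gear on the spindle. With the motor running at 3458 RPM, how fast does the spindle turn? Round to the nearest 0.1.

814.9 RPM

Gear mesh: ratio = 157/37 = 4.2432, so the spindle turns at 3458 / 4.2432 = 814.94 RPM.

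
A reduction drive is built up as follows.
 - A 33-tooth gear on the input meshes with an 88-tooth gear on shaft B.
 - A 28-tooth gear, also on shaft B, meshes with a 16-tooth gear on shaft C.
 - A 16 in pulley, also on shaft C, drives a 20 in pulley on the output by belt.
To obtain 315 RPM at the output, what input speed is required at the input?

Overall ratio R = 2.6667 × 0.57143 × 1.25 = 1.9048.
Required input speed = output speed × R = 315 × 1.9048 = 600 RPM.

600 RPM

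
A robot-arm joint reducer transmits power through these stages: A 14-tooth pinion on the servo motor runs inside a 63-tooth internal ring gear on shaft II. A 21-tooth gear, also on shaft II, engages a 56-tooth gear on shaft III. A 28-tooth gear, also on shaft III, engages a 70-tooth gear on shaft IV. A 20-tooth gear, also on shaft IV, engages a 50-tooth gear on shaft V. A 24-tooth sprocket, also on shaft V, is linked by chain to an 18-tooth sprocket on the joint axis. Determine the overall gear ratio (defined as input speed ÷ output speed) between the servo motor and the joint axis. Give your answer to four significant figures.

Each stage contributes driven/driver: internal gear 63/14 = 4.5, gear mesh 56/21 = 2.6667, gear mesh 70/28 = 2.5, gear mesh 50/20 = 2.5, chain 18/24 = 0.75.
Overall: 4.5 × 2.6667 × 2.5 × 2.5 × 0.75 = 56.25.

56.25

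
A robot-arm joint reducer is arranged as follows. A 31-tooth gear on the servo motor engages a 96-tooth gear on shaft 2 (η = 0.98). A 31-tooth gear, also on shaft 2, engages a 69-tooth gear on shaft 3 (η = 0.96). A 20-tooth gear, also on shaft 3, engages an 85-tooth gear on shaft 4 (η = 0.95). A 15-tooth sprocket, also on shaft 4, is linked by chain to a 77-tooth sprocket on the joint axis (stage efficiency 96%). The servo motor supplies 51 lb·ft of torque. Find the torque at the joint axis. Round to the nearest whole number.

After the gear mesh (96/31): 51 × 3.0968 × 0.98 = 154.78 lb·ft
After the gear mesh (69/31): 154.78 × 2.2258 × 0.96 = 330.72 lb·ft
After the gear mesh (85/20): 330.72 × 4.25 × 0.95 = 1335.3 lb·ft
After the chain (77/15): 1335.3 × 5.1333 × 0.96 = 6580.3 lb·ft

6580 lb·ft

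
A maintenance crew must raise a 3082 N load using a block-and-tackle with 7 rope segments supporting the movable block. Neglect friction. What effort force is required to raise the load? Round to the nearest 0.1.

440.3 N

Block-and-tackle MA = number of supporting rope parts = 7.
Effort = load / MA = 3082 / 7 = 440.29 N.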